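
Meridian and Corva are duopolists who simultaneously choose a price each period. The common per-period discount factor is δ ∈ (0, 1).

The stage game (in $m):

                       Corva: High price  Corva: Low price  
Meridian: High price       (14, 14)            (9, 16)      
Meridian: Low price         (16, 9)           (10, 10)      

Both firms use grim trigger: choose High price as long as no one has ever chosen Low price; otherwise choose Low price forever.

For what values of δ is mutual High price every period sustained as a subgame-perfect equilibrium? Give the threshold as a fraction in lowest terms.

1/3

14/(1−δ) ≥ 16 + 10δ/(1−δ)
14 ≥ 16 − 6δ
δ ≥ 2/6 = 1/3.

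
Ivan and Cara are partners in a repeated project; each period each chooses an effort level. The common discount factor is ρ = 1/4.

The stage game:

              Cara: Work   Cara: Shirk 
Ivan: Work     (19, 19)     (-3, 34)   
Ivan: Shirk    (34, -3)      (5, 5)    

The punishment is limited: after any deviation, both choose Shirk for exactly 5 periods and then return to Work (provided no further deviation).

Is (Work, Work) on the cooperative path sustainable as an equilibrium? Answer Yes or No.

Comparing payoff streams over the 6 periods until play realigns: cooperate → 19(1+ρ+…+ρ^5); deviate → 34 + 5(ρ+…+ρ^5).
Cooperation is sustained iff (19−5)(ρ+…+ρ^5) ≥ 34−19.
ρ+…+ρ^5 = 1/4·(1−(1/4)^5)/(1−1/4) = 0.3330, and (34−19)/(19−5) = 1.0714.
0.3330 < 1.0714, so cooperation is not sustainable.

No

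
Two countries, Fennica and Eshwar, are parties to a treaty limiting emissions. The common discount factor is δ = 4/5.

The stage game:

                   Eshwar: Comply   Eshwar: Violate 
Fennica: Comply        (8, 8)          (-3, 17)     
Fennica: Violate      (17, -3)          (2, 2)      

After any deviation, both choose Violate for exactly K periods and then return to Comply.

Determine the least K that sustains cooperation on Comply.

3

IC: δ(1−δ^K)/(1−δ) ≥ (17−8)/(8−2) = 3/2.
With δ = 4/5: need 1 − δ^K ≥ 3/2·(1−4/5)/(4/5), i.e. δ^K ≤ 0.6250.
Since (4/5)^2 = 0.6400 and (4/5)^3 = 0.5120, the smallest such K is 3.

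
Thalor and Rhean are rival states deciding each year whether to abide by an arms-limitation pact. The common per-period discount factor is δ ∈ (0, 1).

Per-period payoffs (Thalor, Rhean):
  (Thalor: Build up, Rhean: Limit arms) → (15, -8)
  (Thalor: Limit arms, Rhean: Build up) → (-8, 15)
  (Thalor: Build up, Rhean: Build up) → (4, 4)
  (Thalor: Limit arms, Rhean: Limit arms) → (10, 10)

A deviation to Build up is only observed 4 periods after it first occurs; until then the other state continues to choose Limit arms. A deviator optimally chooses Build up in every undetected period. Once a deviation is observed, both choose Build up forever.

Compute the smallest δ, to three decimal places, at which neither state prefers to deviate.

Deviating for the 4 undetected periods gains 15−10 = 5 per period over cooperation, then loses 10−4 = 6 per period forever once punishment starts.
Gain: 5(1 + δ + … + δ^3); loss: 6·δ^4/(1−δ).
No profitable deviation ⇔ 5(1−δ^4) ≤ 6·δ^4, i.e. δ^4 ≥ 5/(5+6) = 5/11.
Hence δ ≥ (5/11)^(1/4) ≈ 0.821.

0.821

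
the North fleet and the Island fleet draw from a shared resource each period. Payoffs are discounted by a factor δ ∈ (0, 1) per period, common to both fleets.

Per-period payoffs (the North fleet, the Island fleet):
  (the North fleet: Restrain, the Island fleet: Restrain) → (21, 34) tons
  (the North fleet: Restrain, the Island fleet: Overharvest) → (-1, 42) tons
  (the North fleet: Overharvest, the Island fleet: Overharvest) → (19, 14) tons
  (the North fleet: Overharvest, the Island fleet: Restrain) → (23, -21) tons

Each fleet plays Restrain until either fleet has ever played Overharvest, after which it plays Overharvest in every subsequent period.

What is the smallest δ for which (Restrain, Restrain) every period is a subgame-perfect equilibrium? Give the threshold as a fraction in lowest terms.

For the North fleet: deviation gain 23−21 = 2, per-period punishment loss 21−19 = 2. IC gives δ ≥ 2/4 = 1/2.
For the Island fleet: gain 8, loss 20 per period, so δ ≥ 8/28 = 2/7.
The tighter constraint is the North fleet's, so cooperation needs δ ≥ 1/2.

1/2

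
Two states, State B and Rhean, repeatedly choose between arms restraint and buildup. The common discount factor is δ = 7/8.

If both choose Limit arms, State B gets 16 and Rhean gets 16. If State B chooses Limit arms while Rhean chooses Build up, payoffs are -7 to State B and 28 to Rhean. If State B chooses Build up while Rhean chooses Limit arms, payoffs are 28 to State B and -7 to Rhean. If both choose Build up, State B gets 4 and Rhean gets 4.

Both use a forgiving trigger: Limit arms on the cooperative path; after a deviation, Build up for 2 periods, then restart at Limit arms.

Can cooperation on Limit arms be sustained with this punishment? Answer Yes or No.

A one-shot deviation gives 28 now, then 4 for 2 periods, then back to 16.
Gain from deviating: (28−16) today; loss: (16−4) in each of the next 2 periods.
No-deviation condition: (16−4)(δ+…+δ^2) ≥ 28−16, i.e. δ+…+δ^2 ≥ 1.
At δ = 7/8: δ+…+δ^2 = 1.6406 ≥ 1.0000.
So cooperation is sustainable.

Yes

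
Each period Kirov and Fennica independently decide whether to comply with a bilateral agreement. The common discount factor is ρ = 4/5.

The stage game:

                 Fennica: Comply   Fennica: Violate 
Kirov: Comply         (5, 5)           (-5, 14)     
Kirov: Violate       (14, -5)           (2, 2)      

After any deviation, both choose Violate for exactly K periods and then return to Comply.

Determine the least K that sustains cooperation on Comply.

7

IC: ρ(1−ρ^K)/(1−ρ) ≥ (14−5)/(5−2) = 3.
With ρ = 4/5: need 1 − ρ^K ≥ 3·(1−4/5)/(4/5), i.e. ρ^K ≤ 0.2500.
Since (4/5)^6 = 0.2621 and (4/5)^7 = 0.2097, the smallest such K is 7.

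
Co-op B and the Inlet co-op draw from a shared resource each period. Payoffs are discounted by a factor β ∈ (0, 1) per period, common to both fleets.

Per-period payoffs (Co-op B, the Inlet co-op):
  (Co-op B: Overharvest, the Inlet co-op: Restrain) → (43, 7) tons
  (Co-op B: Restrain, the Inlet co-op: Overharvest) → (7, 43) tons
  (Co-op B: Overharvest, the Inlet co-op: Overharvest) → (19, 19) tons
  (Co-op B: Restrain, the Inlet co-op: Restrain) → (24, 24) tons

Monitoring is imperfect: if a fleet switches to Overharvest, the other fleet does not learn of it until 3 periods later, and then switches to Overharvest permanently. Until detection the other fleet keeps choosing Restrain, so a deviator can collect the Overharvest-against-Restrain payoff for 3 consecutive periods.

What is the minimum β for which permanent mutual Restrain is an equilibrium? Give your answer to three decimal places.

0.925

Deviating for the 3 undetected periods gains 43−24 = 19 per period over cooperation, then loses 24−19 = 5 per period forever once punishment starts.
Gain: 19(1 + β + … + β^2); loss: 5·β^3/(1−β).
No profitable deviation ⇔ 19(1−β^3) ≤ 5·β^3, i.e. β^3 ≥ 19/(19+5) = 19/24.
Hence β ≥ (19/24)^(1/3) ≈ 0.925.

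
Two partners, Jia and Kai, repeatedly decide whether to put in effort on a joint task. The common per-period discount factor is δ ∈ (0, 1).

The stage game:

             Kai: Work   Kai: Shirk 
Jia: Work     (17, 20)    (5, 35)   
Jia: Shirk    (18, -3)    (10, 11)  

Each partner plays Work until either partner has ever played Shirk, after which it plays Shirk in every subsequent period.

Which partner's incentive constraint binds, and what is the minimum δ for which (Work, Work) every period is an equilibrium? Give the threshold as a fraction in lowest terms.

For Jia: deviation gain 18−17 = 1, per-period punishment loss 17−10 = 7. IC gives δ ≥ 1/8.
For Kai: gain 15, loss 9 per period, so δ ≥ 15/24 = 5/8.
The tighter constraint is Kai's, so cooperation needs δ ≥ 5/8.

Kai; δ ≥ 5/8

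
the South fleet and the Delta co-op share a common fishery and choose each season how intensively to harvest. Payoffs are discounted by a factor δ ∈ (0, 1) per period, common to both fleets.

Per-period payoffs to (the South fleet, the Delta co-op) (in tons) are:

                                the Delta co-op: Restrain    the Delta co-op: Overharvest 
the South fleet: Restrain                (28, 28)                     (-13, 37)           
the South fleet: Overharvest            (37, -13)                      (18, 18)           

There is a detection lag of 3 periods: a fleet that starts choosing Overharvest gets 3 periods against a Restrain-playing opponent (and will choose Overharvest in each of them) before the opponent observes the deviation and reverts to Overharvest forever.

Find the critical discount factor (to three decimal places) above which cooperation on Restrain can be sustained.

0.780

Deviating for the 3 undetected periods gains 37−28 = 9 per period over cooperation, then loses 28−18 = 10 per period forever once punishment starts.
Gain: 9(1 + δ + … + δ^2); loss: 10·δ^3/(1−δ).
No profitable deviation ⇔ 9(1−δ^3) ≤ 10·δ^3, i.e. δ^3 ≥ 9/(9+10) = 9/19.
Hence δ ≥ (9/19)^(1/3) ≈ 0.780.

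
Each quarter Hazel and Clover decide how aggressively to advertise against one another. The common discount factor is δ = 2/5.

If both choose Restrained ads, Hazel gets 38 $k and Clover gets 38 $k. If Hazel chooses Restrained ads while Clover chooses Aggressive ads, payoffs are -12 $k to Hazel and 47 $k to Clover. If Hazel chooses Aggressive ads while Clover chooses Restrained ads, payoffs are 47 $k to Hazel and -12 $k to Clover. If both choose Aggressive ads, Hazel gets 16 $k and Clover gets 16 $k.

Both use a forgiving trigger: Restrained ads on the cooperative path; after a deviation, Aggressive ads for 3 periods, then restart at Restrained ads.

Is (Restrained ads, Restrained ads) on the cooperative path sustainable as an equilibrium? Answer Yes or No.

Yes

Comparing payoff streams over the 4 periods until play realigns: cooperate → 38(1+δ+…+δ^3); deviate → 47 + 16(δ+…+δ^3).
Cooperation is sustained iff (38−16)(δ+…+δ^3) ≥ 47−38.
δ+…+δ^3 = 2/5·(1−(2/5)^3)/(1−2/5) = 0.6240, and (47−38)/(38−16) = 0.4091.
0.6240 ≥ 0.4091, so cooperation is sustainable.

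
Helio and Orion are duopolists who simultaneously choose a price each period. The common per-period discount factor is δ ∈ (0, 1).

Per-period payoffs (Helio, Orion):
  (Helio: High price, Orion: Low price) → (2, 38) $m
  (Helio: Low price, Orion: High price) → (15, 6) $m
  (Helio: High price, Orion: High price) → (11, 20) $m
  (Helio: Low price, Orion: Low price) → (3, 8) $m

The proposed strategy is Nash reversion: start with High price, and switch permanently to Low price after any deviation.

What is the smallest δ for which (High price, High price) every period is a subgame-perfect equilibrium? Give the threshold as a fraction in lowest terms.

3/5

Helio: cooperation gives 11 each period; deviation gives 15 once then 3 forever.
  11/(1−δ) ≥ 15 + 3δ/(1−δ) ⇒ δ ≥ 4/12 = 1/3.
Orion: cooperation gives 20 each period; deviation gives 38 once then 8 forever.
  δ ≥ 18/30 = 3/5.
Both must hold, so the binding constraint is Orion's: δ ≥ 3/5.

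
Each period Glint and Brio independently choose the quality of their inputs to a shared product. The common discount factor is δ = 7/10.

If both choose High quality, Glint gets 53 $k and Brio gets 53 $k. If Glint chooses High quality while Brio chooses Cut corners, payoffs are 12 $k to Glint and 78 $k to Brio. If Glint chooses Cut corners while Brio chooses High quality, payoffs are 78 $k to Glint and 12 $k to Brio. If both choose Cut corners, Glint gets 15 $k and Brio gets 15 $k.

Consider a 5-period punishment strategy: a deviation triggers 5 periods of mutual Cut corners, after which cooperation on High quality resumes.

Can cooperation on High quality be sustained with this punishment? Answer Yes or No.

IC: δ+…+δ^5 ≥ (78−53)/(53−15) = 25/38.
At δ = 7/10: partial sum = 1.9412 ≥ 0.6579. Cooperation sustainable.

Yes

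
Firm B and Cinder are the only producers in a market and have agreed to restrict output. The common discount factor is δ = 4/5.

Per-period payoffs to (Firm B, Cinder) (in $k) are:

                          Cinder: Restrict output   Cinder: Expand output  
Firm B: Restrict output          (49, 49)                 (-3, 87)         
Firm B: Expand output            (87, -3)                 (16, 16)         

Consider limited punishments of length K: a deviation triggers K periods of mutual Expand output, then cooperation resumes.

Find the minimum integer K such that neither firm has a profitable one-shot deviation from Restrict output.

2

Need Σ_{k=1}^{K} δ^k ≥ (87−49)/(49−16) = 1.1515 at δ = 4/5.
At K = 1 the sum is 0.8000 < 1.1515; at K = 2 it is 1.4400 ≥ 1.1515.
So the minimum punishment length is K = 2.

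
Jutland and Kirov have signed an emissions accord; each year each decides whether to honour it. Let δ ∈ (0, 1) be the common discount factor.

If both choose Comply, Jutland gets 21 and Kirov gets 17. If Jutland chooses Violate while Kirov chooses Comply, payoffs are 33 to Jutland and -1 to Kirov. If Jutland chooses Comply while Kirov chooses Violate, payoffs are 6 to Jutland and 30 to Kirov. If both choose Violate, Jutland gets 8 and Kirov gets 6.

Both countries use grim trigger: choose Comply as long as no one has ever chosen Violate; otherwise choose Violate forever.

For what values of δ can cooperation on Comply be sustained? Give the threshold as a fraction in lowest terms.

13/24

Jutland: cooperation gives 21 each period; deviation gives 33 once then 8 forever.
  21/(1−δ) ≥ 33 + 8δ/(1−δ) ⇒ δ ≥ 12/25.
Kirov: cooperation gives 17 each period; deviation gives 30 once then 6 forever.
  δ ≥ 13/24.
Both must hold, so the binding constraint is Kirov's: δ ≥ 13/24.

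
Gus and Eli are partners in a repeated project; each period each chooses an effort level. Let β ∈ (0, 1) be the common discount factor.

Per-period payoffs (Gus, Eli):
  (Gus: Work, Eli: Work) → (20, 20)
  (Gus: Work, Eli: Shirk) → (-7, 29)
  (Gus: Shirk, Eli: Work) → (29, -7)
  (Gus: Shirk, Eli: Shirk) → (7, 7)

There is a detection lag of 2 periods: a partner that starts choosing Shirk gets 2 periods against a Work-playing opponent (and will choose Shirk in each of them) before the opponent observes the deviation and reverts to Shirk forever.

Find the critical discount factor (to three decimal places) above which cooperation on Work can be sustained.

0.640

Deviating for the 2 undetected periods gains 29−20 = 9 per period over cooperation, then loses 20−7 = 13 per period forever once punishment starts.
Gain: 9(1 + β + … + β^1); loss: 13·β^2/(1−β).
No profitable deviation ⇔ 9(1−β^2) ≤ 13·β^2, i.e. β^2 ≥ 9/(9+13) = 9/22.
Hence β ≥ (9/22)^(1/2) ≈ 0.640.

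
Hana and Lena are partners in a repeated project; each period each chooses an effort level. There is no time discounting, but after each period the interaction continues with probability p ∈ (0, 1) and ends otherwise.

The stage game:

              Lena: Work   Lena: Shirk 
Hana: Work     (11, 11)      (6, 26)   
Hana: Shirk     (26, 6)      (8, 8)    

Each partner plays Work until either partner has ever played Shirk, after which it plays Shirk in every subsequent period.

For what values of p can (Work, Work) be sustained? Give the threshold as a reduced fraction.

With no time discounting, the continuation probability p plays the role of the discount factor.
Grim-trigger IC: 11/(1−p) ≥ 26 + 8p/(1−p) ⇒ p ≥ (26−11)/(26−8) = 5/6.

5/6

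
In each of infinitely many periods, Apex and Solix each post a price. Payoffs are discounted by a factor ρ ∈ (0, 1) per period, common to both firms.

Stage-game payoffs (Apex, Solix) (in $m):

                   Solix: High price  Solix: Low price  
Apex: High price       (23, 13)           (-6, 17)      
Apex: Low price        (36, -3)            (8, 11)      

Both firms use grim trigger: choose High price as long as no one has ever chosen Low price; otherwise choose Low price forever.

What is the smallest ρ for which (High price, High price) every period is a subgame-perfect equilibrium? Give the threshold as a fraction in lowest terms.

2/3

For Apex: deviation gain 36−23 = 13, per-period punishment loss 23−8 = 15. IC gives ρ ≥ 13/28.
For Solix: gain 4, loss 2 per period, so ρ ≥ 4/6 = 2/3.
The tighter constraint is Solix's, so cooperation needs ρ ≥ 2/3.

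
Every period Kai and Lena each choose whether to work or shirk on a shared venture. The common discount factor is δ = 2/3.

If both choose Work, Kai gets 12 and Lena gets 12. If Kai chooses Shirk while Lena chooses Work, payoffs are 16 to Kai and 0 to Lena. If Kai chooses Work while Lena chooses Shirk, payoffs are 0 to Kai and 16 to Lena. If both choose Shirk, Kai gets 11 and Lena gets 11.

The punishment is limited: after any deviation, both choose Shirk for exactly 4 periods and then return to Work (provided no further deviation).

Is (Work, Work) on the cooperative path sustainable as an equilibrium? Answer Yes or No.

Comparing payoff streams over the 5 periods until play realigns: cooperate → 12(1+δ+…+δ^4); deviate → 16 + 11(δ+…+δ^4).
Cooperation is sustained iff (12−11)(δ+…+δ^4) ≥ 16−12.
δ+…+δ^4 = 2/3·(1−(2/3)^4)/(1−2/3) = 1.6049, and (16−12)/(12−11) = 4.0000.
1.6049 < 4.0000, so cooperation is not sustainable.

No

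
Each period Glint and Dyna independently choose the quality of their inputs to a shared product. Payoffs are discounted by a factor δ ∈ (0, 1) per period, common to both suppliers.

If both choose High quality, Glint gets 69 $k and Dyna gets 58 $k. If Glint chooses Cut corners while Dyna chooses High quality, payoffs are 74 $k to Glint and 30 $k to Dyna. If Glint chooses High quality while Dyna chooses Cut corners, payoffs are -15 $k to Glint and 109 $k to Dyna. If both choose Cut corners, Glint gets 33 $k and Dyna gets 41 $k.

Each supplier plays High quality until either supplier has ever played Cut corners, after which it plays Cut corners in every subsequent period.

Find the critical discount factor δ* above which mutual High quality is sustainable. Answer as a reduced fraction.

Glint: cooperation gives 69 each period; deviation gives 74 once then 33 forever.
  69/(1−δ) ≥ 74 + 33δ/(1−δ) ⇒ δ ≥ 5/41.
Dyna: cooperation gives 58 each period; deviation gives 109 once then 41 forever.
  δ ≥ 51/68 = 3/4.
Both must hold, so the binding constraint is Dyna's: δ ≥ 3/4.

3/4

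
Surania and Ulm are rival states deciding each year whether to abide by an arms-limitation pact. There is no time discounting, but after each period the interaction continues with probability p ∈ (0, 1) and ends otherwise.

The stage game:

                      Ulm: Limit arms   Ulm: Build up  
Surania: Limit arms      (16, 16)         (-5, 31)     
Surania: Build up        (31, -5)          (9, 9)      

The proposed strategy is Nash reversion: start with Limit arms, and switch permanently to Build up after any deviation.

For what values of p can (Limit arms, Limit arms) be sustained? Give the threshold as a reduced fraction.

15/22

With no time discounting, the continuation probability p plays the role of the discount factor.
Grim-trigger IC: 16/(1−p) ≥ 31 + 9p/(1−p) ⇒ p ≥ (31−16)/(31−9) = 15/22.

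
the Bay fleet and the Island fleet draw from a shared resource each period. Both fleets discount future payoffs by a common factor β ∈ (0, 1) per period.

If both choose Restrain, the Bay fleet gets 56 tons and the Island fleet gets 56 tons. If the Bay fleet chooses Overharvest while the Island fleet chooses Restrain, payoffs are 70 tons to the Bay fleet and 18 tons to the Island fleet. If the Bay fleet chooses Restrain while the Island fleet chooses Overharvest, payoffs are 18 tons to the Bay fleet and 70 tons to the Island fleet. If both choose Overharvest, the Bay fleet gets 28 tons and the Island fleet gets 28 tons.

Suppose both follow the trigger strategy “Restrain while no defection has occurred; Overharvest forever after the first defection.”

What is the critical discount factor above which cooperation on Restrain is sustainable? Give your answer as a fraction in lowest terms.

Cooperation forever yields 56 each period: 56/(1−β).
Deviating yields 70 once, then 28 forever: 70 + 28β/(1−β).
No profitable deviation requires 56/(1−β) ≥ 70 + 28β/(1−β).
Multiplying by (1−β): 56 ≥ 70(1−β) + 28β = 70 − 42β.
So 42β ≥ 14, i.e. β ≥ 14/42 = 1/3.

1/3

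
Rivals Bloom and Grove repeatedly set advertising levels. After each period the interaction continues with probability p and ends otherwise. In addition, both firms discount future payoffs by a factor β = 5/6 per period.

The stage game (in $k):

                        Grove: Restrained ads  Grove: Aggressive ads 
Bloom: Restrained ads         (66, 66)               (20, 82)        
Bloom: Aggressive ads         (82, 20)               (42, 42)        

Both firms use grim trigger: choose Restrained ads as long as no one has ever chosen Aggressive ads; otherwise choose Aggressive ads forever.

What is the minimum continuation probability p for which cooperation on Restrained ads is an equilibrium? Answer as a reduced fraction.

12/25

Expected continuation weight on next period's payoff is β·p = 5/6·p, which plays the role of the discount factor.
Cooperation requires 5/6·p ≥ (82−66)/(82−42) = 2/5, hence p ≥ 12/25.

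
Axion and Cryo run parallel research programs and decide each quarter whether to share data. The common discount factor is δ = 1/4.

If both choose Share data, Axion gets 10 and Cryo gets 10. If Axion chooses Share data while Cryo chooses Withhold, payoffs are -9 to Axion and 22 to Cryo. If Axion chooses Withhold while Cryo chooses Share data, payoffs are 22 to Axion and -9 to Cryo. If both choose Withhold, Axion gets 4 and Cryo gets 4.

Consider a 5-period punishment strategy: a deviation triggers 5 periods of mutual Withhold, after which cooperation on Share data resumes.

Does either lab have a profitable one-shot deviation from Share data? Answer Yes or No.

Yes

IC: δ+…+δ^5 ≥ (22−10)/(10−4) = 2.
At δ = 1/4: partial sum = 0.3330 < 2.0000. Cooperation not sustainable.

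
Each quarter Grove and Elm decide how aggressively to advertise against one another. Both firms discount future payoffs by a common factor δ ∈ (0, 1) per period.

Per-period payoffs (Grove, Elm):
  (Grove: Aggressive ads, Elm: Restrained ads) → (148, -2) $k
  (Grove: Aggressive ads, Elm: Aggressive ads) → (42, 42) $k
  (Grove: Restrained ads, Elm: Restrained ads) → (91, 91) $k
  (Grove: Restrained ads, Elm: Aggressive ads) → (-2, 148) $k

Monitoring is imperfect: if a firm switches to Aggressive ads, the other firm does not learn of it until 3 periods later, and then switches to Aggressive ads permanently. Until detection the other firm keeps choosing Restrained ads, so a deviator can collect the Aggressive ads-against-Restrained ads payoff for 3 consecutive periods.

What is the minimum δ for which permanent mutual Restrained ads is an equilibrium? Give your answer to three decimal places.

0.813

The best deviation is to choose Aggressive ads for all 3 undetected periods, earning 148 each, then 42 forever once detected.
Deviation value: 148(1−δ^3)/(1−δ) + 42δ^3/(1−δ); cooperation value: 91/(1−δ).
IC: 91 ≥ 148(1−δ^3) + 42δ^3 = 148 − 106δ^3.
So δ^3 ≥ 57/106, giving δ ≥ (57/106)^(1/3) ≈ 0.813.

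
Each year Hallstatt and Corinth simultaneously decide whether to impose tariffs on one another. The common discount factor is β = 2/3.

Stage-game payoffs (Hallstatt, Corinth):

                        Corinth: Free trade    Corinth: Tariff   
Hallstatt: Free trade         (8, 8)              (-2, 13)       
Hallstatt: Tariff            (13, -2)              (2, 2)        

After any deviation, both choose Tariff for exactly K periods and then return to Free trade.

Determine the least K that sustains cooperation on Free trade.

2

No profitable deviation requires (8−2)(β+…+β^K) ≥ 13−8, i.e. β+…+β^K ≥ 5/6 ≈ 0.8333.
With β = 2/3, the partial sums are K=1: 0.6667, K=2: 1.1111.
K = 2 is the first length at which the sum reaches 0.8333.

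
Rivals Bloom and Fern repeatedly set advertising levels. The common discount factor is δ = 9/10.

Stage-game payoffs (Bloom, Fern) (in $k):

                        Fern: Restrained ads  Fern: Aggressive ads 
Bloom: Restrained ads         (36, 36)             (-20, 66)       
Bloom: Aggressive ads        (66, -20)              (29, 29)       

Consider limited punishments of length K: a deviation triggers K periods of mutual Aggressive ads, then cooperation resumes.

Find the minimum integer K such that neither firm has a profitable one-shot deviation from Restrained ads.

7

No profitable deviation requires (36−29)(δ+…+δ^K) ≥ 66−36, i.e. δ+…+δ^K ≥ 30/7 ≈ 4.2857.
With δ = 9/10, the partial sums are K=1: 0.9000, K=2: 1.7100, …, K=5: 3.6856, K=6: 4.2170, K=7: 4.6953.
K = 7 is the first length at which the sum reaches 4.2857.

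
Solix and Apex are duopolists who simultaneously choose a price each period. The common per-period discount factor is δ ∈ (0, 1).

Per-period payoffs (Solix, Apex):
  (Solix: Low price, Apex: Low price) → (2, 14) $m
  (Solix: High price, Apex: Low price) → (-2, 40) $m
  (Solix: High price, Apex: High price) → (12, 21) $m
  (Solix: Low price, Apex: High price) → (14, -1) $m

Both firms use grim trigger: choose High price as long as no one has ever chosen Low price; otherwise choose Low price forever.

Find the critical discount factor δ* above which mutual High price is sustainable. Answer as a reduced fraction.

Solix: cooperation gives 12 each period; deviation gives 14 once then 2 forever.
  12/(1−δ) ≥ 14 + 2δ/(1−δ) ⇒ δ ≥ 2/12 = 1/6.
Apex: cooperation gives 21 each period; deviation gives 40 once then 14 forever.
  δ ≥ 19/26.
Both must hold, so the binding constraint is Apex's: δ ≥ 19/26.

19/26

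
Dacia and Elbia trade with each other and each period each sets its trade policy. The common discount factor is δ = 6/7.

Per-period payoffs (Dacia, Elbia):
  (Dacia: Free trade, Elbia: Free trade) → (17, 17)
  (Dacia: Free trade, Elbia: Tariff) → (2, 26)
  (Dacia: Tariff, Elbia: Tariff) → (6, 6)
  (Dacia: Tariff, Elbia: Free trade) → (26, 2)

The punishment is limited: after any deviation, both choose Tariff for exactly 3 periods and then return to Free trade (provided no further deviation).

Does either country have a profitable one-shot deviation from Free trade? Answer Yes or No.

No

A one-shot deviation gives 26 now, then 6 for 3 periods, then back to 17.
Gain from deviating: (26−17) today; loss: (17−6) in each of the next 3 periods.
No-deviation condition: (17−6)(δ+…+δ^3) ≥ 26−17, i.e. δ+…+δ^3 ≥ 9/11.
At δ = 6/7: δ+…+δ^3 = 2.2216 ≥ 0.8182.
So cooperation is sustainable.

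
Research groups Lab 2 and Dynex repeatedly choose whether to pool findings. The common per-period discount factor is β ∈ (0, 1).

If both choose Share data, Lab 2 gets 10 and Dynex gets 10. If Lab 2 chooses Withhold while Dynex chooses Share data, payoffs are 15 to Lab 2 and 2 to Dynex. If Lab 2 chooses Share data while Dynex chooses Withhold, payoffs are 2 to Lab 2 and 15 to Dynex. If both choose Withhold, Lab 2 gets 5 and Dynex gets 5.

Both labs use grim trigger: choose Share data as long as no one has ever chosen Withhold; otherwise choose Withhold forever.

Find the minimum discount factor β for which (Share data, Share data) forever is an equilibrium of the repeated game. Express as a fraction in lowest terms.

10/(1−β) ≥ 15 + 5β/(1−β)
10 ≥ 15 − 10β
β ≥ 5/10 = 1/2.

1/2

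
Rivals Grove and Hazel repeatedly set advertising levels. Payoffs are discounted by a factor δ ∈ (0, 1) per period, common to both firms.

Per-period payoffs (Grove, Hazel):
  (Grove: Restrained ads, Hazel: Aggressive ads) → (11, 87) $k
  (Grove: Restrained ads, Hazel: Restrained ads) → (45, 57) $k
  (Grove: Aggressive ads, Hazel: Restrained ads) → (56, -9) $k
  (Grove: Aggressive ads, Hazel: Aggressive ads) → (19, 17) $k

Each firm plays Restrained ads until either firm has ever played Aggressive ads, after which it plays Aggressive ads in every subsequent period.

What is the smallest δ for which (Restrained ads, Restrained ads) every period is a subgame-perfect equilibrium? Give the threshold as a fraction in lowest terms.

Grove: cooperation gives 45 each period; deviation gives 56 once then 19 forever.
  45/(1−δ) ≥ 56 + 19δ/(1−δ) ⇒ δ ≥ 11/37.
Hazel: cooperation gives 57 each period; deviation gives 87 once then 17 forever.
  δ ≥ 30/70 = 3/7.
Both must hold, so the binding constraint is Hazel's: δ ≥ 3/7.

3/7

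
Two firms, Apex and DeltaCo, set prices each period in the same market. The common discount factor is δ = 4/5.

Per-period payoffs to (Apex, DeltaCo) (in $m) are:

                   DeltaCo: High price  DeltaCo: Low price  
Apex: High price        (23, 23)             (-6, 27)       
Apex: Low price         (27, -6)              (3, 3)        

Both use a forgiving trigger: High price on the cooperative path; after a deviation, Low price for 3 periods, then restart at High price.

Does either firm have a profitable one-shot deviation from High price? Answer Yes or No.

No

IC: δ+…+δ^3 ≥ (27−23)/(23−3) = 1/5.
At δ = 4/5: partial sum = 1.9520 ≥ 0.2000. Cooperation sustainable.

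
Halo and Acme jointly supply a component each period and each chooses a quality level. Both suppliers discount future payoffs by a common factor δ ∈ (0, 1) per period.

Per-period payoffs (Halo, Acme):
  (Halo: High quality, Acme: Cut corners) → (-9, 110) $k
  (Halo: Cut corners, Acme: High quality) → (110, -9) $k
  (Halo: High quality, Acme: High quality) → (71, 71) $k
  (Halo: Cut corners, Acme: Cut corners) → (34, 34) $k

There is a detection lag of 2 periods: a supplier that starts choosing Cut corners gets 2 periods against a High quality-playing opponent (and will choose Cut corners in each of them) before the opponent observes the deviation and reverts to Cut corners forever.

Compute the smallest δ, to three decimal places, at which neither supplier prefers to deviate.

0.716

The best deviation is to choose Cut corners for all 2 undetected periods, earning 110 each, then 34 forever once detected.
Deviation value: 110(1−δ^2)/(1−δ) + 34δ^2/(1−δ); cooperation value: 71/(1−δ).
IC: 71 ≥ 110(1−δ^2) + 34δ^2 = 110 − 76δ^2.
So δ^2 ≥ 39/76, giving δ ≥ (39/76)^(1/2) ≈ 0.716.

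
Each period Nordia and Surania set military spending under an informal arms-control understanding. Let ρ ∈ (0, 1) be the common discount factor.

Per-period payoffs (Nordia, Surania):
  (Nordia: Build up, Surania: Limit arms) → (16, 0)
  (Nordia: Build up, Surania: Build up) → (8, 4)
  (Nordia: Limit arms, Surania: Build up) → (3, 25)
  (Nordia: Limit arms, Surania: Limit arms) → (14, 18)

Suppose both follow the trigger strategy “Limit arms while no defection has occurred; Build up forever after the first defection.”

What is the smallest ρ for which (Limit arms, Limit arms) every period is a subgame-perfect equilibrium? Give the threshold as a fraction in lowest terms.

1/3

Nordia: cooperation gives 14 each period; deviation gives 16 once then 8 forever.
  14/(1−ρ) ≥ 16 + 8ρ/(1−ρ) ⇒ ρ ≥ 2/8 = 1/4.
Surania: cooperation gives 18 each period; deviation gives 25 once then 4 forever.
  ρ ≥ 7/21 = 1/3.
Both must hold, so the binding constraint is Surania's: ρ ≥ 1/3.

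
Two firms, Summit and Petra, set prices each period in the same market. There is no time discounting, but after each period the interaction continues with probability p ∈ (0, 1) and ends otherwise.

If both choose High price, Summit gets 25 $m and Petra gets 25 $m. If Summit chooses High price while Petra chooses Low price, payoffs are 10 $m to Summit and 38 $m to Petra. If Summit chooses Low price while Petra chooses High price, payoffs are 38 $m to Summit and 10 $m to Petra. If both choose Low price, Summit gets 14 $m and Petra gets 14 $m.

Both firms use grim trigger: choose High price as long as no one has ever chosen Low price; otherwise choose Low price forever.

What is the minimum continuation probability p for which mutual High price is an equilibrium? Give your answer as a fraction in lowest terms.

13/24

Expected cooperation value is 25 + p·25 + p²·25 + … = 25/(1−p); deviation gives 38 + p·14/(1−p).
25 ≥ 38(1−p) + 14p ⇒ 24p ≥ 13 ⇒ p ≥ 13/24.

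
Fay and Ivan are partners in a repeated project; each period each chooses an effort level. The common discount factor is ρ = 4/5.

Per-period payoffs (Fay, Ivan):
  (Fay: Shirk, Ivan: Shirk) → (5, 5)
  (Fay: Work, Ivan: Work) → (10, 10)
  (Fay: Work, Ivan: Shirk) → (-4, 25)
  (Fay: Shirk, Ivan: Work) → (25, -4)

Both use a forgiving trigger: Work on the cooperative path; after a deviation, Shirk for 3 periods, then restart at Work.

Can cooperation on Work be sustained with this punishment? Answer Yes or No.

A one-shot deviation gives 25 now, then 5 for 3 periods, then back to 10.
Gain from deviating: (25−10) today; loss: (10−5) in each of the next 3 periods.
No-deviation condition: (10−5)(ρ+…+ρ^3) ≥ 25−10, i.e. ρ+…+ρ^3 ≥ 3.
At ρ = 4/5: ρ+…+ρ^3 = 1.9520 < 3.0000.
So cooperation is not sustainable.

No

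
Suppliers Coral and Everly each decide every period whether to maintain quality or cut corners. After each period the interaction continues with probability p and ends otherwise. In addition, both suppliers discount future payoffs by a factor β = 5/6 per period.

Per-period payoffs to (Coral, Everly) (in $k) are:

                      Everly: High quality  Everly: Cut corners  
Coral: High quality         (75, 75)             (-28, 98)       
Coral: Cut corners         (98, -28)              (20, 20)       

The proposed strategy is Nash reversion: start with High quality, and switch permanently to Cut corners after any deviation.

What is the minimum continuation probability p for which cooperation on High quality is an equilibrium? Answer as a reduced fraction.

23/65

Expected continuation weight on next period's payoff is β·p = 5/6·p, which plays the role of the discount factor.
Cooperation requires 5/6·p ≥ (98−75)/(98−20) = 23/78, hence p ≥ 23/65.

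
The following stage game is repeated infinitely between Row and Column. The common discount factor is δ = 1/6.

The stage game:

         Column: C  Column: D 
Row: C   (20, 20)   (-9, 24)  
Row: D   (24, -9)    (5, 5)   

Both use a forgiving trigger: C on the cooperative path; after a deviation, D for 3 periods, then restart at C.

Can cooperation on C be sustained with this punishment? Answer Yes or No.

A one-shot deviation gives 24 now, then 5 for 3 periods, then back to 20.
Gain from deviating: (24−20) today; loss: (20−5) in each of the next 3 periods.
No-deviation condition: (20−5)(δ+…+δ^3) ≥ 24−20, i.e. δ+…+δ^3 ≥ 4/15.
At δ = 1/6: δ+…+δ^3 = 0.1991 < 0.2667.
So cooperation is not sustainable.

No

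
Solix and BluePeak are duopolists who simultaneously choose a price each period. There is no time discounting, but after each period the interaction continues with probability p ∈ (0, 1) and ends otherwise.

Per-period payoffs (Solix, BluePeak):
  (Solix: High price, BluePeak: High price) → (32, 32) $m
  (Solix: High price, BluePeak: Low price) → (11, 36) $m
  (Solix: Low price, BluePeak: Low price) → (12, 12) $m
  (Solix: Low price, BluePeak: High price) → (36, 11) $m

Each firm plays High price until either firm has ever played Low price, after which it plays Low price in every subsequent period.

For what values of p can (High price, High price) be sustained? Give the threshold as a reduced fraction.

With no time discounting, the continuation probability p plays the role of the discount factor.
Grim-trigger IC: 32/(1−p) ≥ 36 + 12p/(1−p) ⇒ p ≥ (36−32)/(36−12) = 1/6.

1/6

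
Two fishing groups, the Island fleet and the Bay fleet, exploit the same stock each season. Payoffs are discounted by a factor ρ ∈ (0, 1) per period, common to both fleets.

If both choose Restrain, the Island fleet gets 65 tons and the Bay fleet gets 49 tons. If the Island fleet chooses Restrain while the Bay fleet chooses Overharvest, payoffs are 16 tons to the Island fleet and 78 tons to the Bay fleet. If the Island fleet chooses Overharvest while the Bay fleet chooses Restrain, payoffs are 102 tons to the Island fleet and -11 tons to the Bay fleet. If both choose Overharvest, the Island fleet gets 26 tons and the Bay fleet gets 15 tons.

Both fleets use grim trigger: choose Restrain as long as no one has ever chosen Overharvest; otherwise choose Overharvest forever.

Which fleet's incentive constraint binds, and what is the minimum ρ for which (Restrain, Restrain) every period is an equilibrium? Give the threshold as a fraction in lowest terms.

the Island fleet; ρ ≥ 37/76

For the Island fleet: deviation gain 102−65 = 37, per-period punishment loss 65−26 = 39. IC gives ρ ≥ 37/76.
For the Bay fleet: gain 29, loss 34 per period, so ρ ≥ 29/63.
The tighter constraint is the Island fleet's, so cooperation needs ρ ≥ 37/76.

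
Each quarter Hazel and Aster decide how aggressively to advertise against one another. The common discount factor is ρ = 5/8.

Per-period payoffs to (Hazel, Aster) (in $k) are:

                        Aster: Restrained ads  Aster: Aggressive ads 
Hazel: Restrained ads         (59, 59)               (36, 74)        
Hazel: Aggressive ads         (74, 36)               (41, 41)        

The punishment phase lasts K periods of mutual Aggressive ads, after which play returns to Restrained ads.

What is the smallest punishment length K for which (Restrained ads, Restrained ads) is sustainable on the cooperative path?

2

No profitable deviation requires (59−41)(ρ+…+ρ^K) ≥ 74−59, i.e. ρ+…+ρ^K ≥ 5/6 ≈ 0.8333.
With ρ = 5/8, the partial sums are K=1: 0.6250, K=2: 1.0156.
K = 2 is the first length at which the sum reaches 0.8333.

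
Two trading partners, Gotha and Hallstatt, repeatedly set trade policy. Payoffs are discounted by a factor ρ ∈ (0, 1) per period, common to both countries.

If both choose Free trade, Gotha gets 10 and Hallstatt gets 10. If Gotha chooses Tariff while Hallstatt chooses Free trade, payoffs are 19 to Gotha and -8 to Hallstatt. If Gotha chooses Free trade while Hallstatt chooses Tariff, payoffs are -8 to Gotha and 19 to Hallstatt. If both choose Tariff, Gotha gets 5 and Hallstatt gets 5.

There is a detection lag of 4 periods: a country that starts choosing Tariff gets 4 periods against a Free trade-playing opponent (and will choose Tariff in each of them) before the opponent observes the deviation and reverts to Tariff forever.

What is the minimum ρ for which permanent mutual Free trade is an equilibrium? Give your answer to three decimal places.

0.895

Deviating for the 4 undetected periods gains 19−10 = 9 per period over cooperation, then loses 10−5 = 5 per period forever once punishment starts.
Gain: 9(1 + ρ + … + ρ^3); loss: 5·ρ^4/(1−ρ).
No profitable deviation ⇔ 9(1−ρ^4) ≤ 5·ρ^4, i.e. ρ^4 ≥ 9/(9+5) = 9/14.
Hence ρ ≥ (9/14)^(1/4) ≈ 0.895.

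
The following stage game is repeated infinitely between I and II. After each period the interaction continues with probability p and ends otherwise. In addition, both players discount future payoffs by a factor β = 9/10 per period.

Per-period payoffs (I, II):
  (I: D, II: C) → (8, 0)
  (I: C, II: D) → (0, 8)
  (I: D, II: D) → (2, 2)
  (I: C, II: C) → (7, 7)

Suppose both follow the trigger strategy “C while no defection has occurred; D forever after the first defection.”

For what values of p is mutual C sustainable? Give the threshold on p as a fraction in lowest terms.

5/27

With continuation probability p and discount β, the effective per-period discount factor is βp.
Grim-trigger IC: βp ≥ (8−7)/(8−2) = 1/6.
So p ≥ (1/6)/(9/10) = 5/27.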